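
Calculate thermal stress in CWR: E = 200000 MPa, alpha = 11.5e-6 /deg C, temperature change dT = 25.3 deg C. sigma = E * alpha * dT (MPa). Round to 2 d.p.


sigma = E * alpha * dT
sigma = 200000 * 11.5e-6 * 25.3
sigma = 2.3 * 25.3
sigma = 58.19 MPa

58.19


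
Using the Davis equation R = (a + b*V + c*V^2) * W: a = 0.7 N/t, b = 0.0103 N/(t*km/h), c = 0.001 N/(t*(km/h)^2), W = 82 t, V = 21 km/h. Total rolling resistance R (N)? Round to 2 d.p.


b*V = 0.0103 * 21 = 0.2163
c*V^2 = 0.001 * 441 = 0.441
R_per_t = 0.7 + 0.2163 + 0.441 = 1.3573 N/t
R_total = 1.3573 * 82 = 111.30 N

111.30


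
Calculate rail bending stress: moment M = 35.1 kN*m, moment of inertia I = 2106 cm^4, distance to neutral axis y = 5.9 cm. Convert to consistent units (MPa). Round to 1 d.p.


Convert units:
M = 35.1 kN*m = 35100000 N*mm
y = 5.9 cm = 59 mm
I = 2106 cm^4 = 21060000 mm^4
sigma = 35100000 * 59 / 21060000
sigma = 98.3 MPa

98.3


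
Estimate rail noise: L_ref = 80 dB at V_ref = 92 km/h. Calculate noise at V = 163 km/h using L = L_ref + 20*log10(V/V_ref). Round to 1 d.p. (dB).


V/V_ref = 163 / 92 = 1.771739
log10(1.771739) = 0.2484
20 * 0.2484 = 4.968
L = 80 + 4.968 = 85.0 dB

85.0


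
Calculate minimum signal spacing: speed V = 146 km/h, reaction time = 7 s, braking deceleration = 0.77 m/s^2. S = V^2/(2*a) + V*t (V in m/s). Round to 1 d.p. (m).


V = 146 / 3.6 = 40.5556 m/s
Braking distance = 40.5556^2 / (2*0.77) = 1068.0215 m
Sighting distance = 40.5556 * 7 = 283.8889 m
S = 1068.0215 + 283.8889 = 1351.9 m

1351.9


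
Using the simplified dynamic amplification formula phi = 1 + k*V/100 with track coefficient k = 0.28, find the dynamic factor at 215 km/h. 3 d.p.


phi = 1 + k * V / 100
phi = 1 + 0.28 * 215 / 100
phi = 1 + 0.602
phi = 1.602

1.602


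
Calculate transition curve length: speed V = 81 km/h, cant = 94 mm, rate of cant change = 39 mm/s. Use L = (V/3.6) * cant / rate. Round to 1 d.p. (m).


Convert speed: V = 81 / 3.6 = 22.5 m/s
L = 22.5 * 94 / 39
L = 2115.0 / 39
L = 54.2 m

54.2


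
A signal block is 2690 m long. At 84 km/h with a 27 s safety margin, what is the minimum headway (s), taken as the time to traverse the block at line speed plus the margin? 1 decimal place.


V = 84 / 3.6 = 23.3333 m/s
Block traversal time = 2690 / 23.3333 = 115.2857 s
Headway = 115.2857 + 27
Headway = 142.3 s

142.3


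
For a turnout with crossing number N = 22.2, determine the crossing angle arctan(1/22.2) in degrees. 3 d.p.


1/N = 1/22.2 = 0.045045
angle = arctan(0.045045) = 0.045015 rad
angle = 0.045015 * 180/pi = 2.579 degrees

2.579


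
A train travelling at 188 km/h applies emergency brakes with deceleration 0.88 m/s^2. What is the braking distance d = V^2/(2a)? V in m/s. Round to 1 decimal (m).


Convert speed: V = 188 / 3.6 = 52.2222 m/s
V^2 = 2727.1605
d = 2727.1605 / (2 * 0.88)
d = 2727.1605 / 1.76
d = 1549.5 m

1549.5


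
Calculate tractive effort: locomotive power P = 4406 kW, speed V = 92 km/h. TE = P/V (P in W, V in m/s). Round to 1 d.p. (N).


Convert: P = 4406 kW = 4406000 W
V = 92 / 3.6 = 25.5556 m/s
TE = 4406000 / 25.5556
TE = 172408.7 N

172408.7


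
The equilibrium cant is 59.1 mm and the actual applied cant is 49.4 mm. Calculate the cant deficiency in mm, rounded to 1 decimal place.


Cant deficiency = equilibrium cant - actual cant
CD = 59.1 - 49.4
CD = 9.7 mm

9.7


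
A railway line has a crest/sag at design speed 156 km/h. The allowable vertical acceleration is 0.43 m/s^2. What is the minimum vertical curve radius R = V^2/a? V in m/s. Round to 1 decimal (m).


Convert speed: V = 156 / 3.6 = 43.3333 m/s
V^2 = 1877.7778 m^2/s^2
R_v = 1877.7778 / 0.43
R_v = 4366.9 m

4366.9


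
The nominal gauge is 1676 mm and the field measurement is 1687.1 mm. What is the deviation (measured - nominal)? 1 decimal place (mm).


Deviation = measured - nominal
Deviation = 1687.1 - 1676
Deviation = 11.1 mm

11.1


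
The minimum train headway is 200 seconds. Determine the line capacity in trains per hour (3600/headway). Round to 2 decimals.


Capacity = 3600 / headway
Capacity = 3600 / 200
Capacity = 18.00 trains/hour

18.00


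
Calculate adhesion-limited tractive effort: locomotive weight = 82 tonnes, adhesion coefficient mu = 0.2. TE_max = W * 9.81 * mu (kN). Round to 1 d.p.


TE_max = W * g * mu
TE_max = 82 * 9.81 * 0.2
TE_max = 804.42 * 0.2
TE_max = 160.9 kN

160.9


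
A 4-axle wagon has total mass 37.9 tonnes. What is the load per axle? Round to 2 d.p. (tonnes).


Load per axle = total weight / number of axles
Load = 37.9 / 4
Load = 9.48 tonnes

9.48


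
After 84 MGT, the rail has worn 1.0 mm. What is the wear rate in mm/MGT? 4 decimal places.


Wear rate = total wear / cumulative tonnage
Rate = 1.0 / 84
Rate = 0.0119 mm/MGT

0.0119


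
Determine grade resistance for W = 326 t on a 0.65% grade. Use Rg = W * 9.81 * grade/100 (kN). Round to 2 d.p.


Rg = W * 9.81 * grade / 100
Rg = 326 * 9.81 * 0.65 / 100
Rg = 3198.06 * 0.0065
Rg = 20.79 kN

20.79


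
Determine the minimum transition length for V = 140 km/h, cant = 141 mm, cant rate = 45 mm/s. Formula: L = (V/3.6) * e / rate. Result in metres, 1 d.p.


Convert speed: V = 140 / 3.6 = 38.8889 m/s
L = 38.8889 * 141 / 45
L = 5483.3333 / 45
L = 121.9 m

121.9


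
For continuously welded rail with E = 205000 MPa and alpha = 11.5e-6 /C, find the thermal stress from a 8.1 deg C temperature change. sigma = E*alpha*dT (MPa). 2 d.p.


sigma = E * alpha * dT
sigma = 205000 * 11.5e-6 * 8.1
sigma = 2.3575 * 8.1
sigma = 19.10 MPa

19.10


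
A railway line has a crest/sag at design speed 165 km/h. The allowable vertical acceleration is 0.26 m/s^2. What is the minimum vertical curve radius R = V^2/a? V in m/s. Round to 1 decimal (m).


Convert speed: V = 165 / 3.6 = 45.8333 m/s
V^2 = 2100.6944 m^2/s^2
R_v = 2100.6944 / 0.26
R_v = 8079.6 m

8079.6


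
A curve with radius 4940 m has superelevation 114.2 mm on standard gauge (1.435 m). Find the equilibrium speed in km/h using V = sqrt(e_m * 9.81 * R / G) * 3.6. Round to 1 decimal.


Convert cant: e = 114.2 mm = 0.1142 m
V_ms = sqrt(0.1142 * 9.81 * 4940 / 1.435)
V_ms = sqrt(3856.649394) = 62.1019 m/s
V = 62.1019 * 3.6 = 223.6 km/h

223.6


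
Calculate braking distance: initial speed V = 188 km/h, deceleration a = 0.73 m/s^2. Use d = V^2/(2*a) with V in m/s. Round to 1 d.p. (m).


Convert speed: V = 188 / 3.6 = 52.2222 m/s
V^2 = 2727.1605
d = 2727.1605 / (2 * 0.73)
d = 2727.1605 / 1.46
d = 1867.9 m

1867.9


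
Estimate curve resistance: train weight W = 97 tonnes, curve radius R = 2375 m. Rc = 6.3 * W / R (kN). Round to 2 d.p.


Rc = 6.3 * W / R
Rc = 6.3 * 97 / 2375
Rc = 611.1 / 2375
Rc = 0.26 kN

0.26


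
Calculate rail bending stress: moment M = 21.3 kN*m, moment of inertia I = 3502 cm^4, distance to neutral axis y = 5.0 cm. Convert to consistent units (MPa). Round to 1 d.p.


Convert units:
M = 21.3 kN*m = 21300000 N*mm
y = 5.0 cm = 50 mm
I = 3502 cm^4 = 35020000 mm^4
sigma = 21300000 * 50 / 35020000
sigma = 30.4 MPa

30.4


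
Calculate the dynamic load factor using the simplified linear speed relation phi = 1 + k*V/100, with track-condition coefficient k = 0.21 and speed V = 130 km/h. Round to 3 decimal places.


phi = 1 + k * V / 100
phi = 1 + 0.21 * 130 / 100
phi = 1 + 0.273
phi = 1.273

1.273


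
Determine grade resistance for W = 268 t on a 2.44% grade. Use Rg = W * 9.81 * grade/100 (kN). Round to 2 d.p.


Rg = W * 9.81 * grade / 100
Rg = 268 * 9.81 * 2.44 / 100
Rg = 2629.08 * 0.0244
Rg = 64.15 kN

64.15


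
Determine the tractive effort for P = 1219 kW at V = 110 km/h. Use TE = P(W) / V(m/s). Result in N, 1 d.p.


Convert: P = 1219 kW = 1219000 W
V = 110 / 3.6 = 30.5556 m/s
TE = 1219000 / 30.5556
TE = 39894.5 N

39894.5


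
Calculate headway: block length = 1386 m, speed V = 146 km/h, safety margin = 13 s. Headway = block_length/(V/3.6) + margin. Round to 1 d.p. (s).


V = 146 / 3.6 = 40.5556 m/s
Block traversal time = 1386 / 40.5556 = 34.1753 s
Headway = 34.1753 + 13
Headway = 47.2 s

47.2


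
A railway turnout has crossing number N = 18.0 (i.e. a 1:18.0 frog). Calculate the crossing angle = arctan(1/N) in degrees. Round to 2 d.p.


1/N = 1/18.0 = 0.055556
angle = arctan(0.055556) = 0.055499 rad
angle = 0.055499 * 180/pi = 3.18 degrees

3.18


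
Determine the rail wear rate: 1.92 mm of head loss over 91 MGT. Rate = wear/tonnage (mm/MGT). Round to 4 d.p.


Wear rate = total wear / cumulative tonnage
Rate = 1.92 / 91
Rate = 0.0211 mm/MGT

0.0211


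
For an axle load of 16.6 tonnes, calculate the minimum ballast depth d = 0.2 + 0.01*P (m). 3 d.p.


d = 0.2 + 0.01 * 16.6
d = 0.2 + 0.166
d = 0.366 m

0.366


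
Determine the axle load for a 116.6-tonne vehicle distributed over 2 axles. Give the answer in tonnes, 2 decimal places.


Load per axle = total weight / number of axles
Load = 116.6 / 2
Load = 58.30 tonnes

58.30


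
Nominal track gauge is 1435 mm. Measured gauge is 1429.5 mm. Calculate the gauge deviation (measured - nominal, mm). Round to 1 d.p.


Deviation = measured - nominal
Deviation = 1429.5 - 1435
Deviation = -5.5 mm

-5.5


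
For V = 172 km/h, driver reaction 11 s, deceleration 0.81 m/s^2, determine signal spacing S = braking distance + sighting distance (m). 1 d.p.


V = 172 / 3.6 = 47.7778 m/s
Braking distance = 47.7778^2 / (2*0.81) = 1409.084 m
Sighting distance = 47.7778 * 11 = 525.5556 m
S = 1409.084 + 525.5556 = 1934.6 m

1934.6


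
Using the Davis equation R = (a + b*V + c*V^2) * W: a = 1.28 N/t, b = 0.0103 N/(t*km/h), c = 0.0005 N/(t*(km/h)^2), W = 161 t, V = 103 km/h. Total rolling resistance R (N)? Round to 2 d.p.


b*V = 0.0103 * 103 = 1.0609
c*V^2 = 0.0005 * 10609 = 5.3045
R_per_t = 1.28 + 1.0609 + 5.3045 = 7.6454 N/t
R_total = 7.6454 * 161 = 1230.91 N

1230.91


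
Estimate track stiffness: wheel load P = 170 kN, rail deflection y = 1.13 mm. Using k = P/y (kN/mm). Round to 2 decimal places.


Track stiffness k = P / y
k = 170 / 1.13
k = 150.44 kN/mm

150.44


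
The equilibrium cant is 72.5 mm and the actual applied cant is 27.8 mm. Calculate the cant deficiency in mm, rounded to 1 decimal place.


Cant deficiency = equilibrium cant - actual cant
CD = 72.5 - 27.8
CD = 44.7 mm

44.7


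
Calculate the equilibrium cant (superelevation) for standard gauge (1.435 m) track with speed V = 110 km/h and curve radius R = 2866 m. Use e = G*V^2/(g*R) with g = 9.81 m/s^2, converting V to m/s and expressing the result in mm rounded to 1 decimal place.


Convert speed: V = 110 / 3.6 = 30.5556 m/s
Apply formula: e = 1.435 * 30.5556^2 / (9.81 * 2866)
e = 1.435 * 933.642 / 28115.46
e = 0.047653 m = 47.7 mm

47.7


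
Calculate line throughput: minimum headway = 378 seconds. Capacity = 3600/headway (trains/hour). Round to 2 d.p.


Capacity = 3600 / headway
Capacity = 3600 / 378
Capacity = 9.52 trains/hour

9.52


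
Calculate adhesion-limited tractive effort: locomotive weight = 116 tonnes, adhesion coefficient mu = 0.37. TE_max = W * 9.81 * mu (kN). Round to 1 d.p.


TE_max = W * g * mu
TE_max = 116 * 9.81 * 0.37
TE_max = 1137.96 * 0.37
TE_max = 421.0 kN

421.0


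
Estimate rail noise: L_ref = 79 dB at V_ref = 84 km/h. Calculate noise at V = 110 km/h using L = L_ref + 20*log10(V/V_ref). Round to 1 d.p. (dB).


V/V_ref = 110 / 84 = 1.309524
log10(1.309524) = 0.117113
20 * 0.117113 = 2.3423
L = 79 + 2.3423 = 81.3 dB

81.3


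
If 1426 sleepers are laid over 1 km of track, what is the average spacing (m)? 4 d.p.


Spacing = 1000 m / number of sleepers
Spacing = 1000 / 1426
Spacing = 0.7013 m

0.7013


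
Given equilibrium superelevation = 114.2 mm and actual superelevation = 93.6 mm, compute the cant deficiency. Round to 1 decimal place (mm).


Cant deficiency = equilibrium cant - actual cant
CD = 114.2 - 93.6
CD = 20.6 mm

20.6


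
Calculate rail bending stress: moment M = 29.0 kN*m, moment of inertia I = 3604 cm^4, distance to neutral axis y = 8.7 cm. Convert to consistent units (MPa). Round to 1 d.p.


Convert units:
M = 29.0 kN*m = 29000000 N*mm
y = 8.7 cm = 87 mm
I = 3604 cm^4 = 36040000 mm^4
sigma = 29000000 * 87 / 36040000
sigma = 70.0 MPa

70.0


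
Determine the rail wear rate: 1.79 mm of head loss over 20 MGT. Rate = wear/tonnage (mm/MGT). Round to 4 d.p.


Wear rate = total wear / cumulative tonnage
Rate = 1.79 / 20
Rate = 0.0895 mm/MGT

0.0895


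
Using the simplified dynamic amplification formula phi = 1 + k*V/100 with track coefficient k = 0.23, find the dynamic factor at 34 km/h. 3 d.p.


phi = 1 + k * V / 100
phi = 1 + 0.23 * 34 / 100
phi = 1 + 0.0782
phi = 1.078

1.078


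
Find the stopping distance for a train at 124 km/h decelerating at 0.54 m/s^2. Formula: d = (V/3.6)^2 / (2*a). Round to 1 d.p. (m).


Convert speed: V = 124 / 3.6 = 34.4444 m/s
V^2 = 1186.4198
d = 1186.4198 / (2 * 0.54)
d = 1186.4198 / 1.08
d = 1098.5 m

1098.5


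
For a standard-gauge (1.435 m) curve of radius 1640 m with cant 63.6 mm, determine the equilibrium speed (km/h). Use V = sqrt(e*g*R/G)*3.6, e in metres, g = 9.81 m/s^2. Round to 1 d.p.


Convert cant: e = 63.6 mm = 0.0636 m
V_ms = sqrt(0.0636 * 9.81 * 1640 / 1.435)
V_ms = sqrt(713.046857) = 26.7029 m/s
V = 26.7029 * 3.6 = 96.1 km/h

96.1


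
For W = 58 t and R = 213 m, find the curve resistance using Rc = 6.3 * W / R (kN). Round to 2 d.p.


Rc = 6.3 * W / R
Rc = 6.3 * 58 / 213
Rc = 365.4 / 213
Rc = 1.72 kN

1.72


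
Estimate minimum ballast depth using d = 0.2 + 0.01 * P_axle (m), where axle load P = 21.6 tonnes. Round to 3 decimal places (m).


d = 0.2 + 0.01 * 21.6
d = 0.2 + 0.216
d = 0.416 m

0.416


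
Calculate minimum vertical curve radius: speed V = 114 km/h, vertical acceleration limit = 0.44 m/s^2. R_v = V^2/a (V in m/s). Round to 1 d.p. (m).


Convert speed: V = 114 / 3.6 = 31.6667 m/s
V^2 = 1002.7778 m^2/s^2
R_v = 1002.7778 / 0.44
R_v = 2279.0 m

2279.0


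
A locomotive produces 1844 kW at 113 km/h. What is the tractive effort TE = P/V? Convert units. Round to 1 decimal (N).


Convert: P = 1844 kW = 1844000 W
V = 113 / 3.6 = 31.3889 m/s
TE = 1844000 / 31.3889
TE = 58746.9 N

58746.9


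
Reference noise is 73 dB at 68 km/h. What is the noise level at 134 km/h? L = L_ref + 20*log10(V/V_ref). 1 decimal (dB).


V/V_ref = 134 / 68 = 1.970588
log10(1.970588) = 0.294596
20 * 0.294596 = 5.8919
L = 73 + 5.8919 = 78.9 dB

78.9


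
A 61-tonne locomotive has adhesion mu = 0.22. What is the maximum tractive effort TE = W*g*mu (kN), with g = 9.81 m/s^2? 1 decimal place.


TE_max = W * g * mu
TE_max = 61 * 9.81 * 0.22
TE_max = 598.41 * 0.22
TE_max = 131.7 kN

131.7


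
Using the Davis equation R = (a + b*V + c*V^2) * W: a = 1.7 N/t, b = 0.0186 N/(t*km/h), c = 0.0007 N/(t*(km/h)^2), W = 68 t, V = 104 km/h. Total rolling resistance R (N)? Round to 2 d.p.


b*V = 0.0186 * 104 = 1.9344
c*V^2 = 0.0007 * 10816 = 7.5712
R_per_t = 1.7 + 1.9344 + 7.5712 = 11.2056 N/t
R_total = 11.2056 * 68 = 761.98 N

761.98


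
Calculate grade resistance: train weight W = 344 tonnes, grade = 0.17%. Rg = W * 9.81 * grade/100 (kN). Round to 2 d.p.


Rg = W * 9.81 * grade / 100
Rg = 344 * 9.81 * 0.17 / 100
Rg = 3374.64 * 0.0017
Rg = 5.74 kN

5.74


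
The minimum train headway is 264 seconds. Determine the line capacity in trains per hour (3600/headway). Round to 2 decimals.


Capacity = 3600 / headway
Capacity = 3600 / 264
Capacity = 13.64 trains/hour

13.64


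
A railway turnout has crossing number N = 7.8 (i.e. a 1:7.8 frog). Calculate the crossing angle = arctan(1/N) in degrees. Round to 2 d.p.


1/N = 1/7.8 = 0.128205
angle = arctan(0.128205) = 0.12751 rad
angle = 0.12751 * 180/pi = 7.31 degrees

7.31


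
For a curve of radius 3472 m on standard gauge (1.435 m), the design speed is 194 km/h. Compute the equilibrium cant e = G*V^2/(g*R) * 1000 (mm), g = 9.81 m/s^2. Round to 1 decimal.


Convert speed: V = 194 / 3.6 = 53.8889 m/s
Apply formula: e = 1.435 * 53.8889^2 / (9.81 * 3472)
e = 1.435 * 2904.0123 / 34060.32
e = 0.122349 m = 122.3 mm

122.3


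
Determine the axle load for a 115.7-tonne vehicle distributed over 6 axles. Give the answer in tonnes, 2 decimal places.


Load per axle = total weight / number of axles
Load = 115.7 / 6
Load = 19.28 tonnes

19.28


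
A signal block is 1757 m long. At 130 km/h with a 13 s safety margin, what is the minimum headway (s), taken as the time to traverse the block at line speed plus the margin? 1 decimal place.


V = 130 / 3.6 = 36.1111 m/s
Block traversal time = 1757 / 36.1111 = 48.6554 s
Headway = 48.6554 + 13
Headway = 61.7 s

61.7


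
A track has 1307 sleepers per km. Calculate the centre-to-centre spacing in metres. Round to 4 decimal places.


Spacing = 1000 m / number of sleepers
Spacing = 1000 / 1307
Spacing = 0.7651 m

0.7651


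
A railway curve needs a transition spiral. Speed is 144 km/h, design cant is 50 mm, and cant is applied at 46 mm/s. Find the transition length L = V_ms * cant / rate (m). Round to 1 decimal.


Convert speed: V = 144 / 3.6 = 40.0 m/s
L = 40.0 * 50 / 46
L = 2000.0 / 46
L = 43.5 m

43.5


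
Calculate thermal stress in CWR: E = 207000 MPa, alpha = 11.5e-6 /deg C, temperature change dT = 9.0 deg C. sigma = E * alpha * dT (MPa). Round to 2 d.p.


sigma = E * alpha * dT
sigma = 207000 * 11.5e-6 * 9.0
sigma = 2.3805 * 9.0
sigma = 21.42 MPa

21.42


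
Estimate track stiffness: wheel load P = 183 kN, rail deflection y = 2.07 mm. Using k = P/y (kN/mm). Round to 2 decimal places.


Track stiffness k = P / y
k = 183 / 2.07
k = 88.41 kN/mm

88.41


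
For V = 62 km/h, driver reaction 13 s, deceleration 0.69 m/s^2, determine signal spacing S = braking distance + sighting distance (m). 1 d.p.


V = 62 / 3.6 = 17.2222 m/s
Braking distance = 17.2222^2 / (2*0.69) = 214.9311 m
Sighting distance = 17.2222 * 13 = 223.8889 m
S = 214.9311 + 223.8889 = 438.8 m

438.8


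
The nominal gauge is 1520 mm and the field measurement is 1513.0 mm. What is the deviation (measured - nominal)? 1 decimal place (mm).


Deviation = measured - nominal
Deviation = 1513.0 - 1520
Deviation = -7.0 mm

-7.0


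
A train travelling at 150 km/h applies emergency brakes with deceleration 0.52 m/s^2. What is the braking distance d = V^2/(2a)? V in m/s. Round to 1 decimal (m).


Convert speed: V = 150 / 3.6 = 41.6667 m/s
V^2 = 1736.1111
d = 1736.1111 / (2 * 0.52)
d = 1736.1111 / 1.04
d = 1669.3 m

1669.3


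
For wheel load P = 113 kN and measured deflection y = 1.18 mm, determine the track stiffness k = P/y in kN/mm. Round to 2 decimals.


Track stiffness k = P / y
k = 113 / 1.18
k = 95.76 kN/mm

95.76


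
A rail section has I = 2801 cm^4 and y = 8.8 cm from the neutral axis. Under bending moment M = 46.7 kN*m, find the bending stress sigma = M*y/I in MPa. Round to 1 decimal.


Convert units:
M = 46.7 kN*m = 46700000 N*mm
y = 8.8 cm = 88 mm
I = 2801 cm^4 = 28010000 mm^4
sigma = 46700000 * 88 / 28010000
sigma = 146.7 MPa

146.7


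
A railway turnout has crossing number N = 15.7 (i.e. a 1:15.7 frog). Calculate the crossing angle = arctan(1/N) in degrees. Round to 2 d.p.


1/N = 1/15.7 = 0.063694
angle = arctan(0.063694) = 0.063608 rad
angle = 0.063608 * 180/pi = 3.64 degrees

3.64


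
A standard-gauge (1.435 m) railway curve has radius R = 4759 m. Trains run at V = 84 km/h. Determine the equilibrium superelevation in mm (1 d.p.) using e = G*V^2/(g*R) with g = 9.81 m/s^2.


Convert speed: V = 84 / 3.6 = 23.3333 m/s
Apply formula: e = 1.435 * 23.3333^2 / (9.81 * 4759)
e = 1.435 * 544.4444 / 46685.79
e = 0.016735 m = 16.7 mm

16.7


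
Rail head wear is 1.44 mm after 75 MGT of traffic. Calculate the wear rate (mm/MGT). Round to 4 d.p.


Wear rate = total wear / cumulative tonnage
Rate = 1.44 / 75
Rate = 0.0192 mm/MGT

0.0192


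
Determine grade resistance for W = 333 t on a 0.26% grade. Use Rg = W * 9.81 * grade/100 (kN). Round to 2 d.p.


Rg = W * 9.81 * grade / 100
Rg = 333 * 9.81 * 0.26 / 100
Rg = 3266.73 * 0.0026
Rg = 8.49 kN

8.49


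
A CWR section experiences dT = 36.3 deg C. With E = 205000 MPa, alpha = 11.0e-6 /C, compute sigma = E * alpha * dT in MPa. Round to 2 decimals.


sigma = E * alpha * dT
sigma = 205000 * 11.0e-6 * 36.3
sigma = 2.255 * 36.3
sigma = 81.86 MPa

81.86


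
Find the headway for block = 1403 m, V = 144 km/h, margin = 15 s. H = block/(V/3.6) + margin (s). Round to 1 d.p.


V = 144 / 3.6 = 40.0 m/s
Block traversal time = 1403 / 40.0 = 35.075 s
Headway = 35.075 + 15
Headway = 50.1 s

50.1


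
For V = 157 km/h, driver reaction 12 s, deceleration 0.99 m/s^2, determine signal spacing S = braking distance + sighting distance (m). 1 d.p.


V = 157 / 3.6 = 43.6111 m/s
Braking distance = 43.6111^2 / (2*0.99) = 960.5702 m
Sighting distance = 43.6111 * 12 = 523.3333 m
S = 960.5702 + 523.3333 = 1483.9 m

1483.9


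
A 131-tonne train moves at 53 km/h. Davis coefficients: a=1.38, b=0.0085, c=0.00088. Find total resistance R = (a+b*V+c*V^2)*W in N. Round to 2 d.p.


b*V = 0.0085 * 53 = 0.4505
c*V^2 = 0.00088 * 2809 = 2.47192
R_per_t = 1.38 + 0.4505 + 2.47192 = 4.30242 N/t
R_total = 4.30242 * 131 = 563.62 N

563.62


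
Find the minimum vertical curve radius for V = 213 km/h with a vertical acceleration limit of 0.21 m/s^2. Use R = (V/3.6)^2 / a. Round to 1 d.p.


Convert speed: V = 213 / 3.6 = 59.1667 m/s
V^2 = 3500.6944 m^2/s^2
R_v = 3500.6944 / 0.21
R_v = 16670.0 m

16670.0


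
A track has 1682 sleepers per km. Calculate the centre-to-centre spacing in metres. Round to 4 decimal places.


Spacing = 1000 m / number of sleepers
Spacing = 1000 / 1682
Spacing = 0.5945 m

0.5945


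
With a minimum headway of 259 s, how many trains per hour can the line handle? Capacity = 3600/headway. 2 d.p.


Capacity = 3600 / headway
Capacity = 3600 / 259
Capacity = 13.90 trains/hour

13.90


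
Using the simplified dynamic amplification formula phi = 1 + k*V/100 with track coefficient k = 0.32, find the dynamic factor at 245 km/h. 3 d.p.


phi = 1 + k * V / 100
phi = 1 + 0.32 * 245 / 100
phi = 1 + 0.784
phi = 1.784

1.784


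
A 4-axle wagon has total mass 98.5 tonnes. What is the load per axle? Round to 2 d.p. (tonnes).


Load per axle = total weight / number of axles
Load = 98.5 / 4
Load = 24.63 tonnes

24.63


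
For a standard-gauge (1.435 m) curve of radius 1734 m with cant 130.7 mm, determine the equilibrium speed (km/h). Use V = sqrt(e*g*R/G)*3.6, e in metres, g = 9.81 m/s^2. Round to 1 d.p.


Convert cant: e = 130.7 mm = 0.1307 m
V_ms = sqrt(0.1307 * 9.81 * 1734 / 1.435)
V_ms = sqrt(1549.322354) = 39.3614 m/s
V = 39.3614 * 3.6 = 141.7 km/h

141.7


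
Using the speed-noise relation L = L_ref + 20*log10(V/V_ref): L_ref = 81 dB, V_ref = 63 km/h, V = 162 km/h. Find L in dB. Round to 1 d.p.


V/V_ref = 162 / 63 = 2.571429
log10(2.571429) = 0.410174
20 * 0.410174 = 8.2035
L = 81 + 8.2035 = 89.2 dB

89.2


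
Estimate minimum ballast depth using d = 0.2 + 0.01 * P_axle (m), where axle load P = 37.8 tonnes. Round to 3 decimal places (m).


d = 0.2 + 0.01 * 37.8
d = 0.2 + 0.378
d = 0.578 m

0.578


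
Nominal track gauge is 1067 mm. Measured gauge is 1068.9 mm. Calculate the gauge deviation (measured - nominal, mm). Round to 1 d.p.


Deviation = measured - nominal
Deviation = 1068.9 - 1067
Deviation = 1.9 mm

1.9


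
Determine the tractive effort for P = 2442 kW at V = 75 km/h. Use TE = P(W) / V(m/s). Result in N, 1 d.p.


Convert: P = 2442 kW = 2442000 W
V = 75 / 3.6 = 20.8333 m/s
TE = 2442000 / 20.8333
TE = 117216.0 N

117216.0


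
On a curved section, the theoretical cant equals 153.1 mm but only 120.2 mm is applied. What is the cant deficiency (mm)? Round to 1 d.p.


Cant deficiency = equilibrium cant - actual cant
CD = 153.1 - 120.2
CD = 32.9 mm

32.9


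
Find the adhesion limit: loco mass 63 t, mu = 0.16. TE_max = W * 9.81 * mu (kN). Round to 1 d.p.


TE_max = W * g * mu
TE_max = 63 * 9.81 * 0.16
TE_max = 618.03 * 0.16
TE_max = 98.9 kN

98.9


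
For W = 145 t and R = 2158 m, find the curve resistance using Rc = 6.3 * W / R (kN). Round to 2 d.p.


Rc = 6.3 * W / R
Rc = 6.3 * 145 / 2158
Rc = 913.5 / 2158
Rc = 0.42 kN

0.42


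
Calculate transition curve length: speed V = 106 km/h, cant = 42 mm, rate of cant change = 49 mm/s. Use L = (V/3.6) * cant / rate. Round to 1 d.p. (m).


Convert speed: V = 106 / 3.6 = 29.4444 m/s
L = 29.4444 * 42 / 49
L = 1236.6667 / 49
L = 25.2 m

25.2


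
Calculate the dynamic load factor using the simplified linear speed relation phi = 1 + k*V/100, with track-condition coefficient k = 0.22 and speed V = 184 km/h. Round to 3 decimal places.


phi = 1 + k * V / 100
phi = 1 + 0.22 * 184 / 100
phi = 1 + 0.4048
phi = 1.405

1.405


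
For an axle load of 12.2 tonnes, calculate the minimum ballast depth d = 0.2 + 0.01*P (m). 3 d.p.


d = 0.2 + 0.01 * 12.2
d = 0.2 + 0.122
d = 0.322 m

0.322


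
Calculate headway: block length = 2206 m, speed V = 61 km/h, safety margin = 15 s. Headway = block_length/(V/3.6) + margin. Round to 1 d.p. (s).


V = 61 / 3.6 = 16.9444 m/s
Block traversal time = 2206 / 16.9444 = 130.1902 s
Headway = 130.1902 + 15
Headway = 145.2 s

145.2


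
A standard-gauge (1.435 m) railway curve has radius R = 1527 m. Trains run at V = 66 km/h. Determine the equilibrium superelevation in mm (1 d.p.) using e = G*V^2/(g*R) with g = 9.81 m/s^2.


Convert speed: V = 66 / 3.6 = 18.3333 m/s
Apply formula: e = 1.435 * 18.3333^2 / (9.81 * 1527)
e = 1.435 * 336.1111 / 14979.87
e = 0.032198 m = 32.2 mm

32.2


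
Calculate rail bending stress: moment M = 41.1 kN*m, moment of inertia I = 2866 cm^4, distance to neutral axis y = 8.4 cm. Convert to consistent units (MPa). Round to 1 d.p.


Convert units:
M = 41.1 kN*m = 41100000 N*mm
y = 8.4 cm = 84 mm
I = 2866 cm^4 = 28660000 mm^4
sigma = 41100000 * 84 / 28660000
sigma = 120.5 MPa

120.5


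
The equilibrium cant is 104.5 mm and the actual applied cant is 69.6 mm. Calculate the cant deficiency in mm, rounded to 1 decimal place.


Cant deficiency = equilibrium cant - actual cant
CD = 104.5 - 69.6
CD = 34.9 mm

34.9


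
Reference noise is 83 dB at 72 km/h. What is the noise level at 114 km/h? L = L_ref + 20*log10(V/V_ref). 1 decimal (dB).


V/V_ref = 114 / 72 = 1.583333
log10(1.583333) = 0.199572
20 * 0.199572 = 3.9914
L = 83 + 3.9914 = 87.0 dB

87.0


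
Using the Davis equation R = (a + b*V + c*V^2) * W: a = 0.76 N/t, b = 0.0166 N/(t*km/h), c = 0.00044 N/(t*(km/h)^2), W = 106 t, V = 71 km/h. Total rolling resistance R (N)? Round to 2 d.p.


b*V = 0.0166 * 71 = 1.1786
c*V^2 = 0.00044 * 5041 = 2.21804
R_per_t = 0.76 + 1.1786 + 2.21804 = 4.15664 N/t
R_total = 4.15664 * 106 = 440.60 N

440.60


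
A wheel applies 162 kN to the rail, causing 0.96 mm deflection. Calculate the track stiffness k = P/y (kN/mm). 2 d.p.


Track stiffness k = P / y
k = 162 / 0.96
k = 168.75 kN/mm

168.75


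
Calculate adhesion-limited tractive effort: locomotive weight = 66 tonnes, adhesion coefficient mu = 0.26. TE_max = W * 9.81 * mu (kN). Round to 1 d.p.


TE_max = W * g * mu
TE_max = 66 * 9.81 * 0.26
TE_max = 647.46 * 0.26
TE_max = 168.3 kN

168.3


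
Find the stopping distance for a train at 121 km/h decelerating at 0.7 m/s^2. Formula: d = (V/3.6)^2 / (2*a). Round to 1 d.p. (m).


Convert speed: V = 121 / 3.6 = 33.6111 m/s
V^2 = 1129.7068
d = 1129.7068 / (2 * 0.7)
d = 1129.7068 / 1.4
d = 806.9 m

806.9


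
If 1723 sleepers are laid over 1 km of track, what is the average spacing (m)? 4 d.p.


Spacing = 1000 m / number of sleepers
Spacing = 1000 / 1723
Spacing = 0.5804 m

0.5804


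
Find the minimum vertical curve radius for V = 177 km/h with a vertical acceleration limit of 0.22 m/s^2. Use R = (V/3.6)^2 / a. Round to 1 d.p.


Convert speed: V = 177 / 3.6 = 49.1667 m/s
V^2 = 2417.3611 m^2/s^2
R_v = 2417.3611 / 0.22
R_v = 10988.0 m

10988.0


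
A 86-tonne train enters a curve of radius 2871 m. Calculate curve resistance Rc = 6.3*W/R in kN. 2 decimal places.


Rc = 6.3 * W / R
Rc = 6.3 * 86 / 2871
Rc = 541.8 / 2871
Rc = 0.19 kN

0.19


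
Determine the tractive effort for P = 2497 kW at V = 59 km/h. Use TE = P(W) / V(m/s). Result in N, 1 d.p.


Convert: P = 2497 kW = 2497000 W
V = 59 / 3.6 = 16.3889 m/s
TE = 2497000 / 16.3889
TE = 152359.3 N

152359.3


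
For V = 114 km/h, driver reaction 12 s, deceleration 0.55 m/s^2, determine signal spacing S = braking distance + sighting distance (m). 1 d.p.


V = 114 / 3.6 = 31.6667 m/s
Braking distance = 31.6667^2 / (2*0.55) = 911.6162 m
Sighting distance = 31.6667 * 12 = 380.0 m
S = 911.6162 + 380.0 = 1291.6 m

1291.6


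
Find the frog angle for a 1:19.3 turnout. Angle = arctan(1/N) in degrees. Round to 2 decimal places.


1/N = 1/19.3 = 0.051813
angle = arctan(0.051813) = 0.051767 rad
angle = 0.051767 * 180/pi = 2.97 degrees

2.97


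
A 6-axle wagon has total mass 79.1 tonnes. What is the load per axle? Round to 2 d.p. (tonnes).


Load per axle = total weight / number of axles
Load = 79.1 / 6
Load = 13.18 tonnes

13.18


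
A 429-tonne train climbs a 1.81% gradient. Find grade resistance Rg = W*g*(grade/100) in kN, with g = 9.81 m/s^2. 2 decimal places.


Rg = W * 9.81 * grade / 100
Rg = 429 * 9.81 * 1.81 / 100
Rg = 4208.49 * 0.0181
Rg = 76.17 kN

76.17


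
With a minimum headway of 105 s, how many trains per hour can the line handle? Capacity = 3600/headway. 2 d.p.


Capacity = 3600 / headway
Capacity = 3600 / 105
Capacity = 34.29 trains/hour

34.29


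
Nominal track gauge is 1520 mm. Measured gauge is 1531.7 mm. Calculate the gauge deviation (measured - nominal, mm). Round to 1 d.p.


Deviation = measured - nominal
Deviation = 1531.7 - 1520
Deviation = 11.7 mm

11.7


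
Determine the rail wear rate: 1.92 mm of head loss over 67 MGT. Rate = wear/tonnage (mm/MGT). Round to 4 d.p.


Wear rate = total wear / cumulative tonnage
Rate = 1.92 / 67
Rate = 0.0287 mm/MGT

0.0287


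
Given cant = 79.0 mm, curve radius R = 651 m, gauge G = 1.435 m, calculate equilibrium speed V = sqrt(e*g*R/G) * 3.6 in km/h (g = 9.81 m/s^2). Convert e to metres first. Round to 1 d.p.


Convert cant: e = 79.0 mm = 0.0790 m
V_ms = sqrt(0.0790 * 9.81 * 651 / 1.435)
V_ms = sqrt(351.580829) = 18.7505 m/s
V = 18.7505 * 3.6 = 67.5 km/h

67.5


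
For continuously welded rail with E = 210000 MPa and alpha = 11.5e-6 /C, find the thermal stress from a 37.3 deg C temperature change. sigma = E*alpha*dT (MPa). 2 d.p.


sigma = E * alpha * dT
sigma = 210000 * 11.5e-6 * 37.3
sigma = 2.415 * 37.3
sigma = 90.08 MPa

90.08


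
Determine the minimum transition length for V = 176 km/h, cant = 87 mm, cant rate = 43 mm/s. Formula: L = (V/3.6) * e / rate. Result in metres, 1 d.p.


Convert speed: V = 176 / 3.6 = 48.8889 m/s
L = 48.8889 * 87 / 43
L = 4253.3333 / 43
L = 98.9 m

98.9


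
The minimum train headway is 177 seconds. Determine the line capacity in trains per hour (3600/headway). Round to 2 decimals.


Capacity = 3600 / headway
Capacity = 3600 / 177
Capacity = 20.34 trains/hour

20.34


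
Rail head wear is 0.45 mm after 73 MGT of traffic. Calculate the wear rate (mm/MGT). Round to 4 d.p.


Wear rate = total wear / cumulative tonnage
Rate = 0.45 / 73
Rate = 0.0062 mm/MGT

0.0062


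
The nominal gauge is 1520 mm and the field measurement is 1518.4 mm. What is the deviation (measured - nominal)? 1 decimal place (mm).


Deviation = measured - nominal
Deviation = 1518.4 - 1520
Deviation = -1.6 mm

-1.6


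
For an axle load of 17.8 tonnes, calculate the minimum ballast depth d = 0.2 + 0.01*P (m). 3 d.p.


d = 0.2 + 0.01 * 17.8
d = 0.2 + 0.178
d = 0.378 m

0.378


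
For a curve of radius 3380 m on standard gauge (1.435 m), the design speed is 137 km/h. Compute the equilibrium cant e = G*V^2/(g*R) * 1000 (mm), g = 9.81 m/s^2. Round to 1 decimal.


Convert speed: V = 137 / 3.6 = 38.0556 m/s
Apply formula: e = 1.435 * 38.0556^2 / (9.81 * 3380)
e = 1.435 * 1448.2253 / 33157.8
e = 0.062676 m = 62.7 mm

62.7


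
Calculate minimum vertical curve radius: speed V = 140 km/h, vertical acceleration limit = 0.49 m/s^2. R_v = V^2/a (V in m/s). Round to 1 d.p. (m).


Convert speed: V = 140 / 3.6 = 38.8889 m/s
V^2 = 1512.3457 m^2/s^2
R_v = 1512.3457 / 0.49
R_v = 3086.4 m

3086.4


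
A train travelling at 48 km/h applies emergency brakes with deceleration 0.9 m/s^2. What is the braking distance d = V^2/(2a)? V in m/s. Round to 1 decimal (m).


Convert speed: V = 48 / 3.6 = 13.3333 m/s
V^2 = 177.7778
d = 177.7778 / (2 * 0.9)
d = 177.7778 / 1.8
d = 98.8 m

98.8


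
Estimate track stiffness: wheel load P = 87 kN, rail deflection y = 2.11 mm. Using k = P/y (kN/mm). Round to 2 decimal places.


Track stiffness k = P / y
k = 87 / 2.11
k = 41.23 kN/mm

41.23


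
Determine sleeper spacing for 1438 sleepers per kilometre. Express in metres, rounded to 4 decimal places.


Spacing = 1000 m / number of sleepers
Spacing = 1000 / 1438
Spacing = 0.6954 m

0.6954


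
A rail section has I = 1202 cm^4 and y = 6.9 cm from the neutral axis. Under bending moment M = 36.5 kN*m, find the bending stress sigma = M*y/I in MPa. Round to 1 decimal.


Convert units:
M = 36.5 kN*m = 36500000 N*mm
y = 6.9 cm = 69 mm
I = 1202 cm^4 = 12020000 mm^4
sigma = 36500000 * 69 / 12020000
sigma = 209.5 MPa

209.5


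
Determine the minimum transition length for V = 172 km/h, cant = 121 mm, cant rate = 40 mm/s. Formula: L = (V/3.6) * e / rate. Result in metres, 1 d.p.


Convert speed: V = 172 / 3.6 = 47.7778 m/s
L = 47.7778 * 121 / 40
L = 5781.1111 / 40
L = 144.5 m

144.5


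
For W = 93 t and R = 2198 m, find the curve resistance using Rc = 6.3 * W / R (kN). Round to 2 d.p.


Rc = 6.3 * W / R
Rc = 6.3 * 93 / 2198
Rc = 585.9 / 2198
Rc = 0.27 kN

0.27


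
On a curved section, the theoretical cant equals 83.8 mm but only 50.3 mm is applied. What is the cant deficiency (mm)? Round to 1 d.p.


Cant deficiency = equilibrium cant - actual cant
CD = 83.8 - 50.3
CD = 33.5 mm

33.5


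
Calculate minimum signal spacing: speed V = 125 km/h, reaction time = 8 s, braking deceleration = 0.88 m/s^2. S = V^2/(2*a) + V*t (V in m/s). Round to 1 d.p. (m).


V = 125 / 3.6 = 34.7222 m/s
Braking distance = 34.7222^2 / (2*0.88) = 685.0186 m
Sighting distance = 34.7222 * 8 = 277.7778 m
S = 685.0186 + 277.7778 = 962.8 m

962.8


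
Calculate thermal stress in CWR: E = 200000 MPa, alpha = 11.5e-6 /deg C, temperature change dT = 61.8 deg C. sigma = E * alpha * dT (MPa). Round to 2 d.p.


sigma = E * alpha * dT
sigma = 200000 * 11.5e-6 * 61.8
sigma = 2.3 * 61.8
sigma = 142.14 MPa

142.14


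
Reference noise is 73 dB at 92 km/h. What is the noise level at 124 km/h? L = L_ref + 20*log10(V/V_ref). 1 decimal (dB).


V/V_ref = 124 / 92 = 1.347826
log10(1.347826) = 0.129634
20 * 0.129634 = 2.5927
L = 73 + 2.5927 = 75.6 dB

75.6


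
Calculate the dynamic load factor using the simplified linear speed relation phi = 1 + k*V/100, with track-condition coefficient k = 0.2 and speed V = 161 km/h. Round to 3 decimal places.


phi = 1 + k * V / 100
phi = 1 + 0.2 * 161 / 100
phi = 1 + 0.322
phi = 1.322

1.322


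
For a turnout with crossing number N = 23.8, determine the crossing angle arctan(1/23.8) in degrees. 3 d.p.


1/N = 1/23.8 = 0.042017
angle = arctan(0.042017) = 0.041992 rad
angle = 0.041992 * 180/pi = 2.406 degrees

2.406


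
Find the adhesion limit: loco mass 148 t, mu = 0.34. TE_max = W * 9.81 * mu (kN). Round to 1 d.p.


TE_max = W * g * mu
TE_max = 148 * 9.81 * 0.34
TE_max = 1451.88 * 0.34
TE_max = 493.6 kN

493.6


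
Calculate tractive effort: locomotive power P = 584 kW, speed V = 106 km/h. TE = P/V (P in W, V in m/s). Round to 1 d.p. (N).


Convert: P = 584 kW = 584000 W
V = 106 / 3.6 = 29.4444 m/s
TE = 584000 / 29.4444
TE = 19834.0 N

19834.0


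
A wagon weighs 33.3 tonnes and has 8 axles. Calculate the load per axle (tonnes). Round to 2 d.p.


Load per axle = total weight / number of axles
Load = 33.3 / 8
Load = 4.16 tonnes

4.16


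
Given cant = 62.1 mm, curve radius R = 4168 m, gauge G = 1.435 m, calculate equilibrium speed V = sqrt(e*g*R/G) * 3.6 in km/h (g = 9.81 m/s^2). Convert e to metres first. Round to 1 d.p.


Convert cant: e = 62.1 mm = 0.0621 m
V_ms = sqrt(0.0621 * 9.81 * 4168 / 1.435)
V_ms = sqrt(1769.442347) = 42.0647 m/s
V = 42.0647 * 3.6 = 151.4 km/h

151.4


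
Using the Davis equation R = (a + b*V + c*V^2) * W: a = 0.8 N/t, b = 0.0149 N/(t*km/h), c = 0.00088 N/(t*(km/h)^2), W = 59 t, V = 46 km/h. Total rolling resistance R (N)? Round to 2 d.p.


b*V = 0.0149 * 46 = 0.6854
c*V^2 = 0.00088 * 2116 = 1.86208
R_per_t = 0.8 + 0.6854 + 1.86208 = 3.34748 N/t
R_total = 3.34748 * 59 = 197.50 N

197.50


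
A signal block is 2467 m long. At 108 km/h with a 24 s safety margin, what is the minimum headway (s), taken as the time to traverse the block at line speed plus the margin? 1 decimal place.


V = 108 / 3.6 = 30.0 m/s
Block traversal time = 2467 / 30.0 = 82.2333 s
Headway = 82.2333 + 24
Headway = 106.2 s

106.2


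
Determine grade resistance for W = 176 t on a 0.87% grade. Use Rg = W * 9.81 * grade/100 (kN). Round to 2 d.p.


Rg = W * 9.81 * grade / 100
Rg = 176 * 9.81 * 0.87 / 100
Rg = 1726.56 * 0.0087
Rg = 15.02 kN

15.02


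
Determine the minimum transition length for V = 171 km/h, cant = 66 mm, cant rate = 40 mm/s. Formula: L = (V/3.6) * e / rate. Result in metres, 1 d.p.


Convert speed: V = 171 / 3.6 = 47.5 m/s
L = 47.5 * 66 / 40
L = 3135.0 / 40
L = 78.4 m

78.4


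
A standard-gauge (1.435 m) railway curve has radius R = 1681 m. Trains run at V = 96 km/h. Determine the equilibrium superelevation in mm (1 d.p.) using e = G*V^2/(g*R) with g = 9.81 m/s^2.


Convert speed: V = 96 / 3.6 = 26.6667 m/s
Apply formula: e = 1.435 * 26.6667^2 / (9.81 * 1681)
e = 1.435 * 711.1111 / 16490.61
e = 0.06188 m = 61.9 mm

61.9


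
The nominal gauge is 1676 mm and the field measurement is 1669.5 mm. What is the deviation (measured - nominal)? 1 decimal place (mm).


Deviation = measured - nominal
Deviation = 1669.5 - 1676
Deviation = -6.5 mm

-6.5


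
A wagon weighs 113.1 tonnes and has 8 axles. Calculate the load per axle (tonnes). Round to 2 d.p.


Load per axle = total weight / number of axles
Load = 113.1 / 8
Load = 14.14 tonnes

14.14


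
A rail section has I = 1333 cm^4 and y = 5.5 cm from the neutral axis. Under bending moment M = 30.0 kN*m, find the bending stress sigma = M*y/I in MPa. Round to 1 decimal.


Convert units:
M = 30.0 kN*m = 30000000 N*mm
y = 5.5 cm = 55 mm
I = 1333 cm^4 = 13330000 mm^4
sigma = 30000000 * 55 / 13330000
sigma = 123.8 MPa

123.8


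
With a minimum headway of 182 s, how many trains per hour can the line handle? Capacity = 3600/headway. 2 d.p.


Capacity = 3600 / headway
Capacity = 3600 / 182
Capacity = 19.78 trains/hour

19.78


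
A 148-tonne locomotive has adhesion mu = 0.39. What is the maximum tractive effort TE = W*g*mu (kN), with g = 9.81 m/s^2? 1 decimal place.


TE_max = W * g * mu
TE_max = 148 * 9.81 * 0.39
TE_max = 1451.88 * 0.39
TE_max = 566.2 kN

566.2


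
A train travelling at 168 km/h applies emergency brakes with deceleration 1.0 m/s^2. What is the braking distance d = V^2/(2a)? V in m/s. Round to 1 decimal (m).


Convert speed: V = 168 / 3.6 = 46.6667 m/s
V^2 = 2177.7778
d = 2177.7778 / (2 * 1.0)
d = 2177.7778 / 2.0
d = 1088.9 m

1088.9


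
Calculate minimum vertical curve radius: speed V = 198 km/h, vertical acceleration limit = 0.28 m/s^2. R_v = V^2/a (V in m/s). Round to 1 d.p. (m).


Convert speed: V = 198 / 3.6 = 55.0 m/s
V^2 = 3025.0 m^2/s^2
R_v = 3025.0 / 0.28
R_v = 10803.6 m

10803.6


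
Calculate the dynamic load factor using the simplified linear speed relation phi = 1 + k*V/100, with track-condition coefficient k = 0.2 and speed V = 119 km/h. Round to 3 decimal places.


phi = 1 + k * V / 100
phi = 1 + 0.2 * 119 / 100
phi = 1 + 0.238
phi = 1.238

1.238
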